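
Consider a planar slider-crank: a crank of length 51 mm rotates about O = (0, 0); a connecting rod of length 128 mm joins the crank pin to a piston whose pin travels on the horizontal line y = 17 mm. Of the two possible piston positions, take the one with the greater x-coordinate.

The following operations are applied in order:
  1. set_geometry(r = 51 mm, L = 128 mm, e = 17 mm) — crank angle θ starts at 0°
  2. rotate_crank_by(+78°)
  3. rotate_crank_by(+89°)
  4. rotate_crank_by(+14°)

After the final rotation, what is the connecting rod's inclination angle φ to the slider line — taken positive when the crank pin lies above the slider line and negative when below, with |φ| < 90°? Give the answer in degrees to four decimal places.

-8.0343

set_geometry: r = 51 mm, L = 128 mm, e = 17 mm; θ ← 0°
rotate_crank_by(+78°): θ ← 0° +78° = 78°
rotate_crank_by(+89°): θ ← 78° +89° = 167°
rotate_crank_by(+14°): θ ← 167° +14° = 181°
crank pin P = (r cos θ, r sin θ) = (-50.992232, -0.890073)
h = r sin θ − e = -0.890073 − 17 = -17.890073
sin φ = h / L = -17.890073 / 128 = -0.13976619
φ = arcsin(-0.13976619) = -8.034317°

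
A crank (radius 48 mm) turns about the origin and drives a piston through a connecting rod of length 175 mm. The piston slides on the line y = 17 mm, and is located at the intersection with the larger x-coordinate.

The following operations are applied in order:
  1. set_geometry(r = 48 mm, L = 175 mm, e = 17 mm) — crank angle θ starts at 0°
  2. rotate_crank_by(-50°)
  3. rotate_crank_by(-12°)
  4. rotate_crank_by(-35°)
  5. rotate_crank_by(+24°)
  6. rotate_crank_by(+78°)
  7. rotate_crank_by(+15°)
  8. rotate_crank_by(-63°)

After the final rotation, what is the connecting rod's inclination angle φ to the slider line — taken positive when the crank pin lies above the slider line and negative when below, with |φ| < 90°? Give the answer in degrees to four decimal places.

-16.5113

set_geometry: r = 48 mm, L = 175 mm, e = 17 mm; θ ← 0°
rotate_crank_by(-50°): θ ← 0° -50° = -50°
rotate_crank_by(-12°): θ ← -50° -12° = -62°
rotate_crank_by(-35°): θ ← -62° -35° = -97°
rotate_crank_by(+24°): θ ← -97° +24° = -73°
rotate_crank_by(+78°): θ ← -73° +78° = 5°
rotate_crank_by(+15°): θ ← 5° +15° = 20°
rotate_crank_by(-63°): θ ← 20° -63° = -43°
crank pin P = (r cos θ, r sin θ) = (35.104978, -32.735921)
h = r sin θ − e = -32.735921 − 17 = -49.735921
sin φ = h / L = -49.735921 / 175 = -0.28420526
φ = arcsin(-0.28420526) = -16.511349°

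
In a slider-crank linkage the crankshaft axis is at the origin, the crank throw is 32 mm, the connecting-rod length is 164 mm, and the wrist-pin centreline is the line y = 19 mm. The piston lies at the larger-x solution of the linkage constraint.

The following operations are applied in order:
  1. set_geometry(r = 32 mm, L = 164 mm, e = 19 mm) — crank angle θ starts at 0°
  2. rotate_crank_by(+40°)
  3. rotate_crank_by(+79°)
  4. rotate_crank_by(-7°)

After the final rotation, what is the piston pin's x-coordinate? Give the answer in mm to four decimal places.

151.6651

set_geometry: r = 32 mm, L = 164 mm, e = 19 mm; θ ← 0°
rotate_crank_by(+40°): θ ← 0° +40° = 40°
rotate_crank_by(+79°): θ ← 40° +79° = 119°
rotate_crank_by(-7°): θ ← 119° -7° = 112°
crank pin P = (r cos θ, r sin θ) = (-11.987411, 29.669883)
h = r sin θ − e = 29.669883 − 19 = 10.669883
x = r cos θ + √(L² − h²) = -11.987411 + √(26896.0 − 113.8464) = -11.987411 + 163.652539 = 151.665128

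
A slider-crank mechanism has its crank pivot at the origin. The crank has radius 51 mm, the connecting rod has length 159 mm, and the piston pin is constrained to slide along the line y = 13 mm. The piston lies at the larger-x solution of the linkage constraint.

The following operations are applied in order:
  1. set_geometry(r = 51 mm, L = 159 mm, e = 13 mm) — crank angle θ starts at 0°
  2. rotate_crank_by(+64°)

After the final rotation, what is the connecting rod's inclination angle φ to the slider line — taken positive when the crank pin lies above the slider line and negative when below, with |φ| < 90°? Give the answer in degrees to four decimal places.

11.9192

set_geometry: r = 51 mm, L = 159 mm, e = 13 mm; θ ← 0°
rotate_crank_by(+64°): θ ← 0° +64° = 64°
crank pin P = (r cos θ, r sin θ) = (22.356928, 45.838496)
h = r sin θ − e = 45.838496 − 13 = 32.838496
sin φ = h / L = 32.838496 / 159 = 0.20653142
φ = arcsin(0.20653142) = 11.919162°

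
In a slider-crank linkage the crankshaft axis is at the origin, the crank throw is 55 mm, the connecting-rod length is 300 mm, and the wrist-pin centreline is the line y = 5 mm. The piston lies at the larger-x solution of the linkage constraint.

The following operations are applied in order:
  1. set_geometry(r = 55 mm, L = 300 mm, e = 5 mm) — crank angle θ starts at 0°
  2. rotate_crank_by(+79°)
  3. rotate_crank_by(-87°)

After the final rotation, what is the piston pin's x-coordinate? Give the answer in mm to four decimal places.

354.1977

set_geometry: r = 55 mm, L = 300 mm, e = 5 mm; θ ← 0°
rotate_crank_by(+79°): θ ← 0° +79° = 79°
rotate_crank_by(-87°): θ ← 79° -87° = -8°
crank pin P = (r cos θ, r sin θ) = (54.464744, -7.654521)
h = r sin θ − e = -7.654521 − 5 = -12.654521
x = r cos θ + √(L² − h²) = 54.464744 + √(90000.0 − 160.1369) = 54.464744 + 299.732986 = 354.197730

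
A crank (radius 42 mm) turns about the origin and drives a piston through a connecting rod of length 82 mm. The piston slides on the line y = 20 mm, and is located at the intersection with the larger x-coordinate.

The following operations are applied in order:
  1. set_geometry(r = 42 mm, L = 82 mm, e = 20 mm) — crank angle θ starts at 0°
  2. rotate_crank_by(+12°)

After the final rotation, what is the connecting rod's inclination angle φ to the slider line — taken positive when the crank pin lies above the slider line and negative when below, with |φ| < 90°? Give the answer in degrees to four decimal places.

-7.8981

set_geometry: r = 42 mm, L = 82 mm, e = 20 mm; θ ← 0°
rotate_crank_by(+12°): θ ← 0° +12° = 12°
crank pin P = (r cos θ, r sin θ) = (41.082199, 8.732291)
h = r sin θ − e = 8.732291 − 20 = -11.267709
sin φ = h / L = -11.267709 / 82 = -0.13741109
φ = arcsin(-0.13741109) = -7.898064°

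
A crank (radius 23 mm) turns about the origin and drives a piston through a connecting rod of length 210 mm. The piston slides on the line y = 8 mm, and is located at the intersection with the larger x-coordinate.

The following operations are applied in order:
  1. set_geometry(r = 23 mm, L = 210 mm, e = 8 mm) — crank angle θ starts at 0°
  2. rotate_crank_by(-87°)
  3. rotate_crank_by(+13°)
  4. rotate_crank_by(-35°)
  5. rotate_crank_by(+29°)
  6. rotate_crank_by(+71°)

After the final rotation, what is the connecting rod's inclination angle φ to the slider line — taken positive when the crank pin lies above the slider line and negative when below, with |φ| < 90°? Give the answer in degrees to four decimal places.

set_geometry: r = 23 mm, L = 210 mm, e = 8 mm; θ ← 0°
rotate_crank_by(-87°): θ ← 0° -87° = -87°
rotate_crank_by(+13°): θ ← -87° +13° = -74°
rotate_crank_by(-35°): θ ← -74° -35° = -109°
rotate_crank_by(+29°): θ ← -109° +29° = -80°
rotate_crank_by(+71°): θ ← -80° +71° = -9°
crank pin P = (r cos θ, r sin θ) = (22.716832, -3.597993)
h = r sin θ − e = -3.597993 − 8 = -11.597993
sin φ = h / L = -11.597993 / 210 = -0.05522854
φ = arcsin(-0.05522854) = -3.165973°

-3.1660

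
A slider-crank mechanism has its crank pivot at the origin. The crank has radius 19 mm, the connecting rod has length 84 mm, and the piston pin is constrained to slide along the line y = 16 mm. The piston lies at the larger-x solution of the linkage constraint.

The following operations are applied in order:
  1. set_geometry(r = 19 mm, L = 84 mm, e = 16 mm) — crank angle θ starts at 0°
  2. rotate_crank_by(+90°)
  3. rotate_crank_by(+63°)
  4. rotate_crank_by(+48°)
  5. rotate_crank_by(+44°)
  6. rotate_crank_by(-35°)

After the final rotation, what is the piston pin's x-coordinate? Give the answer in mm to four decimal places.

set_geometry: r = 19 mm, L = 84 mm, e = 16 mm; θ ← 0°
rotate_crank_by(+90°): θ ← 0° +90° = 90°
rotate_crank_by(+63°): θ ← 90° +63° = 153°
rotate_crank_by(+48°): θ ← 153° +48° = 201°
rotate_crank_by(+44°): θ ← 201° +44° = 245°
rotate_crank_by(-35°): θ ← 245° -35° = 210°
crank pin P = (r cos θ, r sin θ) = (-16.454483, -9.500000)
h = r sin θ − e = -9.500000 − 16 = -25.500000
x = r cos θ + √(L² − h²) = -16.454483 + √(7056.0 − 650.2500) = -16.454483 + 80.035929 = 63.581447

63.5814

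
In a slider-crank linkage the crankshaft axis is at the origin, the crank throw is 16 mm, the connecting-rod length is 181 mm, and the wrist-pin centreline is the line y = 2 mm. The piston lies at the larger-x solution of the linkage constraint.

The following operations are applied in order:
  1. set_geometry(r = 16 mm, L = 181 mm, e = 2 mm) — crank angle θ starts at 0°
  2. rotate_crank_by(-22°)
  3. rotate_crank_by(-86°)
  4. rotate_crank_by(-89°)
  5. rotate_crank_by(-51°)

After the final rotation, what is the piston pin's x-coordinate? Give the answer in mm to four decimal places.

set_geometry: r = 16 mm, L = 181 mm, e = 2 mm; θ ← 0°
rotate_crank_by(-22°): θ ← 0° -22° = -22°
rotate_crank_by(-86°): θ ← -22° -86° = -108°
rotate_crank_by(-89°): θ ← -108° -89° = -197°
rotate_crank_by(-51°): θ ← -197° -51° = -248°
crank pin P = (r cos θ, r sin θ) = (-5.993705, 14.834942)
h = r sin θ − e = 14.834942 − 2 = 12.834942
x = r cos θ + √(L² − h²) = -5.993705 + √(32761.0 − 164.7357) = -5.993705 + 180.544355 = 174.550650

174.5506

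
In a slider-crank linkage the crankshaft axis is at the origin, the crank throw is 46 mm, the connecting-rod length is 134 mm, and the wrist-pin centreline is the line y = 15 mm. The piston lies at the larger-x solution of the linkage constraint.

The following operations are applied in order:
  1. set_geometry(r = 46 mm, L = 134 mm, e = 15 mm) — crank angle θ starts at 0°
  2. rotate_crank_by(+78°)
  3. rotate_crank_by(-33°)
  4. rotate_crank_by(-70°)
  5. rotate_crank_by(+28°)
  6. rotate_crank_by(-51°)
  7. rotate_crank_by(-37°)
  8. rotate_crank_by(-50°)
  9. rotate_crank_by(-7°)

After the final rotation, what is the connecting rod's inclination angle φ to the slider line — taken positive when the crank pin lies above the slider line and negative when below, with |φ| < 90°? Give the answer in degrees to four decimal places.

set_geometry: r = 46 mm, L = 134 mm, e = 15 mm; θ ← 0°
rotate_crank_by(+78°): θ ← 0° +78° = 78°
rotate_crank_by(-33°): θ ← 78° -33° = 45°
rotate_crank_by(-70°): θ ← 45° -70° = -25°
rotate_crank_by(+28°): θ ← -25° +28° = 3°
rotate_crank_by(-51°): θ ← 3° -51° = -48°
rotate_crank_by(-37°): θ ← -48° -37° = -85°
rotate_crank_by(-50°): θ ← -85° -50° = -135°
rotate_crank_by(-7°): θ ← -135° -7° = -142°
crank pin P = (r cos θ, r sin θ) = (-36.248495, -28.320428)
h = r sin θ − e = -28.320428 − 15 = -43.320428
sin φ = h / L = -43.320428 / 134 = -0.32328678
φ = arcsin(-0.32328678) = -18.861812°

-18.8618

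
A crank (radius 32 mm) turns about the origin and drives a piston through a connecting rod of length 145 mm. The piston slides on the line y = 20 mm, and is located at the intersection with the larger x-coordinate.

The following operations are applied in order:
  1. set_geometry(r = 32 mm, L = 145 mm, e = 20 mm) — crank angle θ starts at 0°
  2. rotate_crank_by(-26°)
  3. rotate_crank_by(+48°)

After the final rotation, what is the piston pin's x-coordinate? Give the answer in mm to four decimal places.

174.4483

set_geometry: r = 32 mm, L = 145 mm, e = 20 mm; θ ← 0°
rotate_crank_by(-26°): θ ← 0° -26° = -26°
rotate_crank_by(+48°): θ ← -26° +48° = 22°
crank pin P = (r cos θ, r sin θ) = (29.669883, 11.987411)
h = r sin θ − e = 11.987411 − 20 = -8.012589
x = r cos θ + √(L² − h²) = 29.669883 + √(21025.0 − 64.2016) = 29.669883 + 144.778446 = 174.448329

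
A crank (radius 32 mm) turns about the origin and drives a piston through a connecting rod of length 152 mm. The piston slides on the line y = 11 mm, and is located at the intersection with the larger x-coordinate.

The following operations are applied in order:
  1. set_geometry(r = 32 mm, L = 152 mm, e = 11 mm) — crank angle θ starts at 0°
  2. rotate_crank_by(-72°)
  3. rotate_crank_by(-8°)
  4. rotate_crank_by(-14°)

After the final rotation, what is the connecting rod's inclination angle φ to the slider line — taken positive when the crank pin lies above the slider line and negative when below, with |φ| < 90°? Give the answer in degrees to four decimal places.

set_geometry: r = 32 mm, L = 152 mm, e = 11 mm; θ ← 0°
rotate_crank_by(-72°): θ ← 0° -72° = -72°
rotate_crank_by(-8°): θ ← -72° -8° = -80°
rotate_crank_by(-14°): θ ← -80° -14° = -94°
crank pin P = (r cos θ, r sin θ) = (-2.232207, -31.922050)
h = r sin θ − e = -31.922050 − 11 = -42.922050
sin φ = h / L = -42.922050 / 152 = -0.28238191
φ = arcsin(-0.28238191) = -16.402416°

-16.4024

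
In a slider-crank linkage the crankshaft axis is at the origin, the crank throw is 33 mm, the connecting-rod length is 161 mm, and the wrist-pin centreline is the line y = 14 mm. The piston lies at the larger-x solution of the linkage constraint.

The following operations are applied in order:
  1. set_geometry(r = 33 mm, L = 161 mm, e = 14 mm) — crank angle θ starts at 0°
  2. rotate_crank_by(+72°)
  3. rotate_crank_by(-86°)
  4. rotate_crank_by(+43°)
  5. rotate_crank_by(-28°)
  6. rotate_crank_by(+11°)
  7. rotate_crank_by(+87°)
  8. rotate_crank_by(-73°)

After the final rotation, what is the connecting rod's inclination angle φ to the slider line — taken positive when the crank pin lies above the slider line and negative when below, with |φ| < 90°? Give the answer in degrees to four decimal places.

set_geometry: r = 33 mm, L = 161 mm, e = 14 mm; θ ← 0°
rotate_crank_by(+72°): θ ← 0° +72° = 72°
rotate_crank_by(-86°): θ ← 72° -86° = -14°
rotate_crank_by(+43°): θ ← -14° +43° = 29°
rotate_crank_by(-28°): θ ← 29° -28° = 1°
rotate_crank_by(+11°): θ ← 1° +11° = 12°
rotate_crank_by(+87°): θ ← 12° +87° = 99°
rotate_crank_by(-73°): θ ← 99° -73° = 26°
crank pin P = (r cos θ, r sin θ) = (29.660204, 14.466248)
h = r sin θ − e = 14.466248 − 14 = 0.466248
sin φ = h / L = 0.466248 / 161 = 0.00289595
φ = arcsin(0.00289595) = 0.165926°

0.1659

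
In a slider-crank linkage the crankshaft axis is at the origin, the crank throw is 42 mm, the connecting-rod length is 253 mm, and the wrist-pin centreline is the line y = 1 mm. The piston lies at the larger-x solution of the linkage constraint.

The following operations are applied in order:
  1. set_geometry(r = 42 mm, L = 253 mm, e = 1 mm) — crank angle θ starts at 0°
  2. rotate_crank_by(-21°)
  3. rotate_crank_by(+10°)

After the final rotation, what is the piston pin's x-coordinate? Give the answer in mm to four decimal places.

294.0677

set_geometry: r = 42 mm, L = 253 mm, e = 1 mm; θ ← 0°
rotate_crank_by(-21°): θ ← 0° -21° = -21°
rotate_crank_by(+10°): θ ← -21° +10° = -11°
crank pin P = (r cos θ, r sin θ) = (41.228342, -8.013978)
h = r sin θ − e = -8.013978 − 1 = -9.013978
x = r cos θ + √(L² − h²) = 41.228342 + √(64009.0 − 81.2518) = 41.228342 + 252.839372 = 294.067714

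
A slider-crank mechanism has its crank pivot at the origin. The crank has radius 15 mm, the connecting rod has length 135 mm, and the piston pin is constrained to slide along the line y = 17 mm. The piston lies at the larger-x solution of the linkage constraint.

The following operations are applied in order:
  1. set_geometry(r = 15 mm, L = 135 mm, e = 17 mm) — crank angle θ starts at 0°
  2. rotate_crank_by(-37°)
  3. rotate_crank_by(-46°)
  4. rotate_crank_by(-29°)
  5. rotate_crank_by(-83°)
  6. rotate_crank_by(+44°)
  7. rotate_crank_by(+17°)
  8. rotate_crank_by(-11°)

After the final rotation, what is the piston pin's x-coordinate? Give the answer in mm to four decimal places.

set_geometry: r = 15 mm, L = 135 mm, e = 17 mm; θ ← 0°
rotate_crank_by(-37°): θ ← 0° -37° = -37°
rotate_crank_by(-46°): θ ← -37° -46° = -83°
rotate_crank_by(-29°): θ ← -83° -29° = -112°
rotate_crank_by(-83°): θ ← -112° -83° = -195°
rotate_crank_by(+44°): θ ← -195° +44° = -151°
rotate_crank_by(+17°): θ ← -151° +17° = -134°
rotate_crank_by(-11°): θ ← -134° -11° = -145°
crank pin P = (r cos θ, r sin θ) = (-12.287281, -8.603647)
h = r sin θ − e = -8.603647 − 17 = -25.603647
x = r cos θ + √(L² − h²) = -12.287281 + √(18225.0 − 655.5467) = -12.287281 + 132.549814 = 120.262534

120.2625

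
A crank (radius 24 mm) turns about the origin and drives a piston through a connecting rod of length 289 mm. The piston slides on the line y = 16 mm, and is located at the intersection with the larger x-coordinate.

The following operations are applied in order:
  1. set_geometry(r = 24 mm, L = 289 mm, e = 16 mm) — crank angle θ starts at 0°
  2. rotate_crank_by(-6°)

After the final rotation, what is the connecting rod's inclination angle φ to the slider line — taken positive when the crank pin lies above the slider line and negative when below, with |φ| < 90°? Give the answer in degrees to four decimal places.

set_geometry: r = 24 mm, L = 289 mm, e = 16 mm; θ ← 0°
rotate_crank_by(-6°): θ ← 0° -6° = -6°
crank pin P = (r cos θ, r sin θ) = (23.868525, -2.508683)
h = r sin θ − e = -2.508683 − 16 = -18.508683
sin φ = h / L = -18.508683 / 289 = -0.06404389
φ = arcsin(-0.06404389) = -3.671957°

-3.6720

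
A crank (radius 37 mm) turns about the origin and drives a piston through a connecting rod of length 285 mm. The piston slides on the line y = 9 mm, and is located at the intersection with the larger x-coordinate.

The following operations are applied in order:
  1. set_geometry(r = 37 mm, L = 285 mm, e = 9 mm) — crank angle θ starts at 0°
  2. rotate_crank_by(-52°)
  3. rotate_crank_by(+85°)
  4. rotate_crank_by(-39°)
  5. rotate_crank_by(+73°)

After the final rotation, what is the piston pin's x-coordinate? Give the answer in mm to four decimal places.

298.3533

set_geometry: r = 37 mm, L = 285 mm, e = 9 mm; θ ← 0°
rotate_crank_by(-52°): θ ← 0° -52° = -52°
rotate_crank_by(+85°): θ ← -52° +85° = 33°
rotate_crank_by(-39°): θ ← 33° -39° = -6°
rotate_crank_by(+73°): θ ← -6° +73° = 67°
crank pin P = (r cos θ, r sin θ) = (14.457052, 34.058680)
h = r sin θ − e = 34.058680 − 9 = 25.058680
x = r cos θ + √(L² − h²) = 14.457052 + √(81225.0 − 627.9374) = 14.457052 + 283.896218 = 298.353270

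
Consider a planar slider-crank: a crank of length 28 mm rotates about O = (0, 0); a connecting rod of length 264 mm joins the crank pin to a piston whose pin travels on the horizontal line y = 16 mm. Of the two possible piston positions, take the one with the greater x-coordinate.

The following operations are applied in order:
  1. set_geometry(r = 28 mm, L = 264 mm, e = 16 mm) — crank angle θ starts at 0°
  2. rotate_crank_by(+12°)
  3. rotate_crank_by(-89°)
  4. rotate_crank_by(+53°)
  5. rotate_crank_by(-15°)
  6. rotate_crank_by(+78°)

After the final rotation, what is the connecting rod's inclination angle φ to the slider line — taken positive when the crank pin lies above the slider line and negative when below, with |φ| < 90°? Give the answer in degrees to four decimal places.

0.3518

set_geometry: r = 28 mm, L = 264 mm, e = 16 mm; θ ← 0°
rotate_crank_by(+12°): θ ← 0° +12° = 12°
rotate_crank_by(-89°): θ ← 12° -89° = -77°
rotate_crank_by(+53°): θ ← -77° +53° = -24°
rotate_crank_by(-15°): θ ← -24° -15° = -39°
rotate_crank_by(+78°): θ ← -39° +78° = 39°
crank pin P = (r cos θ, r sin θ) = (21.760087, 17.620971)
h = r sin θ − e = 17.620971 − 16 = 1.620971
sin φ = h / L = 1.620971 / 264 = 0.00614004
φ = arcsin(0.00614004) = 0.351801°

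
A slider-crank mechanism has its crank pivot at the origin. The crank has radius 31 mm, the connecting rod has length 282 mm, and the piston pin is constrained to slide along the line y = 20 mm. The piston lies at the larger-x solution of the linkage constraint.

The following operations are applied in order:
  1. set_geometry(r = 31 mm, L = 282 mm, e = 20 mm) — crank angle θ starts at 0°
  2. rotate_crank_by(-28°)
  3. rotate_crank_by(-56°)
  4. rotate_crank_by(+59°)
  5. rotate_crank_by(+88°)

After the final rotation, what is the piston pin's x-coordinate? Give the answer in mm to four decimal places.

set_geometry: r = 31 mm, L = 282 mm, e = 20 mm; θ ← 0°
rotate_crank_by(-28°): θ ← 0° -28° = -28°
rotate_crank_by(-56°): θ ← -28° -56° = -84°
rotate_crank_by(+59°): θ ← -84° +59° = -25°
rotate_crank_by(+88°): θ ← -25° +88° = 63°
crank pin P = (r cos θ, r sin θ) = (14.073705, 27.621202)
h = r sin θ − e = 27.621202 − 20 = 7.621202
x = r cos θ + √(L² − h²) = 14.073705 + √(79524.0 − 58.0827) = 14.073705 + 281.896998 = 295.970703

295.9707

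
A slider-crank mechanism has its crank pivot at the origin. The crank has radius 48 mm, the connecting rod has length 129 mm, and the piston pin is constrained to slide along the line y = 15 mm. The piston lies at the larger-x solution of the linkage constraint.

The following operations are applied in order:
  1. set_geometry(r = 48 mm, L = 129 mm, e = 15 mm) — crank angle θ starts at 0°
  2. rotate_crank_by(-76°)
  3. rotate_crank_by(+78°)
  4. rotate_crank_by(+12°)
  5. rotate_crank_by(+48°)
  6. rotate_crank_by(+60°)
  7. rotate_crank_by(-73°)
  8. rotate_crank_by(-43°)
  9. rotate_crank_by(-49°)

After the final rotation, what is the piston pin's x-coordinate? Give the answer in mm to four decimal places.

set_geometry: r = 48 mm, L = 129 mm, e = 15 mm; θ ← 0°
rotate_crank_by(-76°): θ ← 0° -76° = -76°
rotate_crank_by(+78°): θ ← -76° +78° = 2°
rotate_crank_by(+12°): θ ← 2° +12° = 14°
rotate_crank_by(+48°): θ ← 14° +48° = 62°
rotate_crank_by(+60°): θ ← 62° +60° = 122°
rotate_crank_by(-73°): θ ← 122° -73° = 49°
rotate_crank_by(-43°): θ ← 49° -43° = 6°
rotate_crank_by(-49°): θ ← 6° -49° = -43°
crank pin P = (r cos θ, r sin θ) = (35.104978, -32.735921)
h = r sin θ − e = -32.735921 − 15 = -47.735921
x = r cos θ + √(L² − h²) = 35.104978 + √(16641.0 − 2278.7182) = 35.104978 + 119.842738 = 154.947716

154.9477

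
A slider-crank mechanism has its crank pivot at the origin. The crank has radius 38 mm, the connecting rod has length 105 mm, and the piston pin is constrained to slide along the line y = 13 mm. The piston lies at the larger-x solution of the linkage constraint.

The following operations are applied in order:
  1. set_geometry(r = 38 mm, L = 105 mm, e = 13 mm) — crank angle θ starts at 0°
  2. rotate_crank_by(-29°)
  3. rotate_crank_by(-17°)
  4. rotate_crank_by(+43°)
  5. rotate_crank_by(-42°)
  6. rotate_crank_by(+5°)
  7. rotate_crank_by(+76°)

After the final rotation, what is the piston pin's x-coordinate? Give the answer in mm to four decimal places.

set_geometry: r = 38 mm, L = 105 mm, e = 13 mm; θ ← 0°
rotate_crank_by(-29°): θ ← 0° -29° = -29°
rotate_crank_by(-17°): θ ← -29° -17° = -46°
rotate_crank_by(+43°): θ ← -46° +43° = -3°
rotate_crank_by(-42°): θ ← -3° -42° = -45°
rotate_crank_by(+5°): θ ← -45° +5° = -40°
rotate_crank_by(+76°): θ ← -40° +76° = 36°
crank pin P = (r cos θ, r sin θ) = (30.742646, 22.335840)
h = r sin θ − e = 22.335840 − 13 = 9.335840
x = r cos θ + √(L² − h²) = 30.742646 + √(11025.0 − 87.1579) = 30.742646 + 104.584139 = 135.326785

135.3268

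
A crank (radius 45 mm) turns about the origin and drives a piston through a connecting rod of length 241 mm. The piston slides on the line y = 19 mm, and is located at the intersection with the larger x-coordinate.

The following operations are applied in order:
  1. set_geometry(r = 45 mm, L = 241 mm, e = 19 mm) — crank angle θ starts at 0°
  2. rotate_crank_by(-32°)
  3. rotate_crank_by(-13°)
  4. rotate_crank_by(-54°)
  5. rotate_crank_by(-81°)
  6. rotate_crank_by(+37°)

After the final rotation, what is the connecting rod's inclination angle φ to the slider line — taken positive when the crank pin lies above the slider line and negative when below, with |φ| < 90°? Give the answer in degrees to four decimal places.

set_geometry: r = 45 mm, L = 241 mm, e = 19 mm; θ ← 0°
rotate_crank_by(-32°): θ ← 0° -32° = -32°
rotate_crank_by(-13°): θ ← -32° -13° = -45°
rotate_crank_by(-54°): θ ← -45° -54° = -99°
rotate_crank_by(-81°): θ ← -99° -81° = -180°
rotate_crank_by(+37°): θ ← -180° +37° = -143°
crank pin P = (r cos θ, r sin θ) = (-35.938598, -27.081676)
h = r sin θ − e = -27.081676 − 19 = -46.081676
sin φ = h / L = -46.081676 / 241 = -0.19121027
φ = arcsin(-0.19121027) = -11.023423°

-11.0234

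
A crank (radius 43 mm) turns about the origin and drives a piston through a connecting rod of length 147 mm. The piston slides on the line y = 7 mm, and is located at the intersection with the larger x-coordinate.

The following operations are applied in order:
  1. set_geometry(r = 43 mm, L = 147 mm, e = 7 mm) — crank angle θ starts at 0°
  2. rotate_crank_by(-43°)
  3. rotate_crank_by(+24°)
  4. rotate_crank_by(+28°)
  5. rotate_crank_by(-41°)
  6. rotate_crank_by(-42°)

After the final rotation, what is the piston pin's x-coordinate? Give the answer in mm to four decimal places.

150.6789

set_geometry: r = 43 mm, L = 147 mm, e = 7 mm; θ ← 0°
rotate_crank_by(-43°): θ ← 0° -43° = -43°
rotate_crank_by(+24°): θ ← -43° +24° = -19°
rotate_crank_by(+28°): θ ← -19° +28° = 9°
rotate_crank_by(-41°): θ ← 9° -41° = -32°
rotate_crank_by(-42°): θ ← -32° -42° = -74°
crank pin P = (r cos θ, r sin θ) = (11.852406, -41.334253)
h = r sin θ − e = -41.334253 − 7 = -48.334253
x = r cos θ + √(L² − h²) = 11.852406 + √(21609.0 − 2336.2000) = 11.852406 + 138.826510 = 150.678917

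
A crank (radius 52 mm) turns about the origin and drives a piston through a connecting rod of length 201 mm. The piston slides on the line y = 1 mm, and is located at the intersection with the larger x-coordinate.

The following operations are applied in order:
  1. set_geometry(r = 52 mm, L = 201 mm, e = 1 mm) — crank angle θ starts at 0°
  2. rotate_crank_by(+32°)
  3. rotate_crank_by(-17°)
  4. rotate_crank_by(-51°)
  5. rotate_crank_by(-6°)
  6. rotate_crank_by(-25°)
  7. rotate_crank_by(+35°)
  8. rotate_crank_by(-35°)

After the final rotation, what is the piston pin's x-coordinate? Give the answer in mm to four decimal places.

set_geometry: r = 52 mm, L = 201 mm, e = 1 mm; θ ← 0°
rotate_crank_by(+32°): θ ← 0° +32° = 32°
rotate_crank_by(-17°): θ ← 32° -17° = 15°
rotate_crank_by(-51°): θ ← 15° -51° = -36°
rotate_crank_by(-6°): θ ← -36° -6° = -42°
rotate_crank_by(-25°): θ ← -42° -25° = -67°
rotate_crank_by(+35°): θ ← -67° +35° = -32°
rotate_crank_by(-35°): θ ← -32° -35° = -67°
crank pin P = (r cos θ, r sin θ) = (20.318019, -47.866252)
h = r sin θ − e = -47.866252 − 1 = -48.866252
x = r cos θ + √(L² − h²) = 20.318019 + √(40401.0 − 2387.9106) = 20.318019 + 194.969458 = 215.287476

215.2875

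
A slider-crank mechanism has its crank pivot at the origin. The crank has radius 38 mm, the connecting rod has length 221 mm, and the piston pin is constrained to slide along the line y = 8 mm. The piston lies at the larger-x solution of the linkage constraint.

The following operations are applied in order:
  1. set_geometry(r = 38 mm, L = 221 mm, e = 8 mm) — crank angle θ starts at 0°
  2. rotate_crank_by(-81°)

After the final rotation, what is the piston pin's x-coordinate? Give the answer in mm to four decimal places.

222.2032

set_geometry: r = 38 mm, L = 221 mm, e = 8 mm; θ ← 0°
rotate_crank_by(-81°): θ ← 0° -81° = -81°
crank pin P = (r cos θ, r sin θ) = (5.944510, -37.532157)
h = r sin θ − e = -37.532157 − 8 = -45.532157
x = r cos θ + √(L² − h²) = 5.944510 + √(48841.0 − 2073.1773) = 5.944510 + 216.258694 = 222.203204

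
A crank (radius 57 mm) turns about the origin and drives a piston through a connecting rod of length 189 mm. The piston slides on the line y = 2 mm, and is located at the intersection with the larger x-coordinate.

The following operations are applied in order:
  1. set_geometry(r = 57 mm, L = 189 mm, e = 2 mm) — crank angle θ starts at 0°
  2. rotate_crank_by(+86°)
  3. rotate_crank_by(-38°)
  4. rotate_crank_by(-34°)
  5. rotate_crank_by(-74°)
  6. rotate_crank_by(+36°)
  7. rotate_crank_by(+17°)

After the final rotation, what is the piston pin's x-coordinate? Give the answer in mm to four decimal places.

set_geometry: r = 57 mm, L = 189 mm, e = 2 mm; θ ← 0°
rotate_crank_by(+86°): θ ← 0° +86° = 86°
rotate_crank_by(-38°): θ ← 86° -38° = 48°
rotate_crank_by(-34°): θ ← 48° -34° = 14°
rotate_crank_by(-74°): θ ← 14° -74° = -60°
rotate_crank_by(+36°): θ ← -60° +36° = -24°
rotate_crank_by(+17°): θ ← -24° +17° = -7°
crank pin P = (r cos θ, r sin θ) = (56.575131, -6.946553)
h = r sin θ − e = -6.946553 − 2 = -8.946553
x = r cos θ + √(L² − h²) = 56.575131 + √(35721.0 − 80.0408) = 56.575131 + 188.788133 = 245.363264

245.3633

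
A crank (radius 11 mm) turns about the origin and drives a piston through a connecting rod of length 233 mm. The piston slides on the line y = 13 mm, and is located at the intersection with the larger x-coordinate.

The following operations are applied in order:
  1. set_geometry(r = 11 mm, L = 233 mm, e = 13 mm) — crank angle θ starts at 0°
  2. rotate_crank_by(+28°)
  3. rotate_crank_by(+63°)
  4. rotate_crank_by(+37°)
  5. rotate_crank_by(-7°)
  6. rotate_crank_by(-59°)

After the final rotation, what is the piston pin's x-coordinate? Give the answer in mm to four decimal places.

set_geometry: r = 11 mm, L = 233 mm, e = 13 mm; θ ← 0°
rotate_crank_by(+28°): θ ← 0° +28° = 28°
rotate_crank_by(+63°): θ ← 28° +63° = 91°
rotate_crank_by(+37°): θ ← 91° +37° = 128°
rotate_crank_by(-7°): θ ← 128° -7° = 121°
rotate_crank_by(-59°): θ ← 121° -59° = 62°
crank pin P = (r cos θ, r sin θ) = (5.164187, 9.712424)
h = r sin θ − e = 9.712424 − 13 = -3.287576
x = r cos θ + √(L² − h²) = 5.164187 + √(54289.0 − 10.8082) = 5.164187 + 232.976805 = 238.140993

238.1410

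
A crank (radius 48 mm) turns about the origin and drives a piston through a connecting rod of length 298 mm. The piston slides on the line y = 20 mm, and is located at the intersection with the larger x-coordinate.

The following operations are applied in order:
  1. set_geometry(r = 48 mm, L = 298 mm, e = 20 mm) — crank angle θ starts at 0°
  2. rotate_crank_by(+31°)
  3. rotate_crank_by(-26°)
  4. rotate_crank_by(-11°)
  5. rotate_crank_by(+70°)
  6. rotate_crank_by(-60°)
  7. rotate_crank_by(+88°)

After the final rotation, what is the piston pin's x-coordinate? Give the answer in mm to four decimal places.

set_geometry: r = 48 mm, L = 298 mm, e = 20 mm; θ ← 0°
rotate_crank_by(+31°): θ ← 0° +31° = 31°
rotate_crank_by(-26°): θ ← 31° -26° = 5°
rotate_crank_by(-11°): θ ← 5° -11° = -6°
rotate_crank_by(+70°): θ ← -6° +70° = 64°
rotate_crank_by(-60°): θ ← 64° -60° = 4°
rotate_crank_by(+88°): θ ← 4° +88° = 92°
crank pin P = (r cos θ, r sin θ) = (-1.675176, 47.970760)
h = r sin θ − e = 47.970760 − 20 = 27.970760
x = r cos θ + √(L² − h²) = -1.675176 + √(88804.0 − 782.3634) = -1.675176 + 296.684406 = 295.009230

295.0092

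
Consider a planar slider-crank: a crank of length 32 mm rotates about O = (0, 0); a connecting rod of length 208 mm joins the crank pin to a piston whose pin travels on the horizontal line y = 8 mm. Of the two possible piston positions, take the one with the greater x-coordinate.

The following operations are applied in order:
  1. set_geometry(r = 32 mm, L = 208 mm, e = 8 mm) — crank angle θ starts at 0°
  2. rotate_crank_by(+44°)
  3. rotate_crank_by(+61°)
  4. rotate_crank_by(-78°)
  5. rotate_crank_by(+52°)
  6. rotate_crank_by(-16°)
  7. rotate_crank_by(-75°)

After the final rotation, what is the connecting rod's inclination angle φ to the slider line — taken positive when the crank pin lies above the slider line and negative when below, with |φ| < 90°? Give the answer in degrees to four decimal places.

set_geometry: r = 32 mm, L = 208 mm, e = 8 mm; θ ← 0°
rotate_crank_by(+44°): θ ← 0° +44° = 44°
rotate_crank_by(+61°): θ ← 44° +61° = 105°
rotate_crank_by(-78°): θ ← 105° -78° = 27°
rotate_crank_by(+52°): θ ← 27° +52° = 79°
rotate_crank_by(-16°): θ ← 79° -16° = 63°
rotate_crank_by(-75°): θ ← 63° -75° = -12°
crank pin P = (r cos θ, r sin θ) = (31.300723, -6.653174)
h = r sin θ − e = -6.653174 − 8 = -14.653174
sin φ = h / L = -14.653174 / 208 = -0.07044795
φ = arcsin(-0.07044795) = -4.039717°

-4.0397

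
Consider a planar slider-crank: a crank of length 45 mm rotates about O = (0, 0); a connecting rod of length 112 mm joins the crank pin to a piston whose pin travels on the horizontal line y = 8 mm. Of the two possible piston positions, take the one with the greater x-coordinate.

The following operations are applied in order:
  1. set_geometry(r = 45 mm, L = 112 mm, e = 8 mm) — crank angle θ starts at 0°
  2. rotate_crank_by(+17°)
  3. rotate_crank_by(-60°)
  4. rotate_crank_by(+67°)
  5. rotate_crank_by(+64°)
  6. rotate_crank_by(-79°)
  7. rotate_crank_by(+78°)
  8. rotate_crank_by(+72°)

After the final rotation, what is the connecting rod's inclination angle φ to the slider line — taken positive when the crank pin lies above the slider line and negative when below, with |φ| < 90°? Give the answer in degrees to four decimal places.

set_geometry: r = 45 mm, L = 112 mm, e = 8 mm; θ ← 0°
rotate_crank_by(+17°): θ ← 0° +17° = 17°
rotate_crank_by(-60°): θ ← 17° -60° = -43°
rotate_crank_by(+67°): θ ← -43° +67° = 24°
rotate_crank_by(+64°): θ ← 24° +64° = 88°
rotate_crank_by(-79°): θ ← 88° -79° = 9°
rotate_crank_by(+78°): θ ← 9° +78° = 87°
rotate_crank_by(+72°): θ ← 87° +72° = 159°
crank pin P = (r cos θ, r sin θ) = (-42.011119, 16.126558)
h = r sin θ − e = 16.126558 − 8 = 8.126558
sin φ = h / L = 8.126558 / 112 = 0.07255855
φ = arcsin(0.07255855) = 4.160955°

4.1610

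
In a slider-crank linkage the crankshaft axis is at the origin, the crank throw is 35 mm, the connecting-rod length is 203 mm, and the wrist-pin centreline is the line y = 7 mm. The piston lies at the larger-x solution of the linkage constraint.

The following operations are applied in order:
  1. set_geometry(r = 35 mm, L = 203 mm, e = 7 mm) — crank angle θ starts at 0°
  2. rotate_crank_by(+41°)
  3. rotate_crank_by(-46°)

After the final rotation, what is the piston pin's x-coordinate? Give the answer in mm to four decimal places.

set_geometry: r = 35 mm, L = 203 mm, e = 7 mm; θ ← 0°
rotate_crank_by(+41°): θ ← 0° +41° = 41°
rotate_crank_by(-46°): θ ← 41° -46° = -5°
crank pin P = (r cos θ, r sin θ) = (34.866814, -3.050451)
h = r sin θ − e = -3.050451 − 7 = -10.050451
x = r cos θ + √(L² − h²) = 34.866814 + √(41209.0 − 101.0116) = 34.866814 + 202.751050 = 237.617865

237.6179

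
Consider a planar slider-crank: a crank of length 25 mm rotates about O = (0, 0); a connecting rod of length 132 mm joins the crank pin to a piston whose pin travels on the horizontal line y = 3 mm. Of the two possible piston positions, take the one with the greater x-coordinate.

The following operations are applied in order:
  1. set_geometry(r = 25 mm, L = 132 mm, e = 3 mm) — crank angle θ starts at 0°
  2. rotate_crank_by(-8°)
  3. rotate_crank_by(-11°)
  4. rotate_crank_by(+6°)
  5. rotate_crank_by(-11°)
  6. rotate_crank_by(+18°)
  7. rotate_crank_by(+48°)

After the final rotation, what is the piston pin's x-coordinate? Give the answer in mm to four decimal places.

149.8628

set_geometry: r = 25 mm, L = 132 mm, e = 3 mm; θ ← 0°
rotate_crank_by(-8°): θ ← 0° -8° = -8°
rotate_crank_by(-11°): θ ← -8° -11° = -19°
rotate_crank_by(+6°): θ ← -19° +6° = -13°
rotate_crank_by(-11°): θ ← -13° -11° = -24°
rotate_crank_by(+18°): θ ← -24° +18° = -6°
rotate_crank_by(+48°): θ ← -6° +48° = 42°
crank pin P = (r cos θ, r sin θ) = (18.578621, 16.728265)
h = r sin θ − e = 16.728265 − 3 = 13.728265
x = r cos θ + √(L² − h²) = 18.578621 + √(17424.0 − 188.4653) = 18.578621 + 131.284175 = 149.862796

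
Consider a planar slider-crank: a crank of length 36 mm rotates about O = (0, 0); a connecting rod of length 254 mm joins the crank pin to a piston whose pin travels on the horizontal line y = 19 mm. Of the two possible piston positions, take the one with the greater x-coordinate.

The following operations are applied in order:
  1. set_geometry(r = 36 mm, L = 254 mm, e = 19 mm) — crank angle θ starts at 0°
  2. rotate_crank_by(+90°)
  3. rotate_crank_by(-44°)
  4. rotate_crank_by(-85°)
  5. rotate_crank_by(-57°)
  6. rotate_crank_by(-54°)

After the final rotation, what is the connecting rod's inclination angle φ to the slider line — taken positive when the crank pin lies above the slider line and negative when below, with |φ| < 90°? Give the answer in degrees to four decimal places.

-8.3760

set_geometry: r = 36 mm, L = 254 mm, e = 19 mm; θ ← 0°
rotate_crank_by(+90°): θ ← 0° +90° = 90°
rotate_crank_by(-44°): θ ← 90° -44° = 46°
rotate_crank_by(-85°): θ ← 46° -85° = -39°
rotate_crank_by(-57°): θ ← -39° -57° = -96°
rotate_crank_by(-54°): θ ← -96° -54° = -150°
crank pin P = (r cos θ, r sin θ) = (-31.176915, -18.000000)
h = r sin θ − e = -18.000000 − 19 = -37.000000
sin φ = h / L = -37.000000 / 254 = -0.14566929
φ = arcsin(-0.14566929) = -8.376038°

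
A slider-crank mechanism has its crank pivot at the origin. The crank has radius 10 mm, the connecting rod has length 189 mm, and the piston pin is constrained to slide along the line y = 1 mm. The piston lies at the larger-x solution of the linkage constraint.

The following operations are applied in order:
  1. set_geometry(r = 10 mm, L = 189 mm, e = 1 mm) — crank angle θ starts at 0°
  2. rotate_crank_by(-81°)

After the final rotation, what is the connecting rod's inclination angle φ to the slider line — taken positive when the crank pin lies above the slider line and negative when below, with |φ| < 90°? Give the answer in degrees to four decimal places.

-3.2992

set_geometry: r = 10 mm, L = 189 mm, e = 1 mm; θ ← 0°
rotate_crank_by(-81°): θ ← 0° -81° = -81°
crank pin P = (r cos θ, r sin θ) = (1.564345, -9.876883)
h = r sin θ − e = -9.876883 − 1 = -10.876883
sin φ = h / L = -10.876883 / 189 = -0.05754965
φ = arcsin(-0.05754965) = -3.299175°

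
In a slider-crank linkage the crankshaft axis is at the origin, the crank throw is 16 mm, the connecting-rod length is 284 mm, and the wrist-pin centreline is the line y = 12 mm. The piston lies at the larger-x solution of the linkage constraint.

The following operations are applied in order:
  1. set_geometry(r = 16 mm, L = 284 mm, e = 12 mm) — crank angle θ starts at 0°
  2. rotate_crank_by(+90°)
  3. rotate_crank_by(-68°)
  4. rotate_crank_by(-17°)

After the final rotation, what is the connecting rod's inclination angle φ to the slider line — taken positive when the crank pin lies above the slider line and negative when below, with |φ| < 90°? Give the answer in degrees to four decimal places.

set_geometry: r = 16 mm, L = 284 mm, e = 12 mm; θ ← 0°
rotate_crank_by(+90°): θ ← 0° +90° = 90°
rotate_crank_by(-68°): θ ← 90° -68° = 22°
rotate_crank_by(-17°): θ ← 22° -17° = 5°
crank pin P = (r cos θ, r sin θ) = (15.939115, 1.394492)
h = r sin θ − e = 1.394492 − 12 = -10.605508
sin φ = h / L = -10.605508 / 284 = -0.03734334
φ = arcsin(-0.03734334) = -2.140113°

-2.1401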